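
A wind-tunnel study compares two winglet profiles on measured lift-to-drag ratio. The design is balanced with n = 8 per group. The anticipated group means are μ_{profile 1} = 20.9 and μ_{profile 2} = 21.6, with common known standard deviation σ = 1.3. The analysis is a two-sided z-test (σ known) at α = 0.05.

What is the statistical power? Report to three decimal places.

Power ≈ 0.190

Standardized effect: d = |μ_{profile 1} − μ_{profile 2}| / σ = |20.9 − 21.6| / 1.3 = 0.5385
Noncentrality parameter: δ = d·√(n/2) = 0.5385 × √(8/2) = 1.0769
Two-sided α = 0.05 → critical value z_{0.025} = 1.960.
Power = Φ(δ − 1.960) + Φ(−δ − 1.960) = Φ(-0.883) + Φ(-3.037) = 0.1886 + 0.0012 = 0.1898.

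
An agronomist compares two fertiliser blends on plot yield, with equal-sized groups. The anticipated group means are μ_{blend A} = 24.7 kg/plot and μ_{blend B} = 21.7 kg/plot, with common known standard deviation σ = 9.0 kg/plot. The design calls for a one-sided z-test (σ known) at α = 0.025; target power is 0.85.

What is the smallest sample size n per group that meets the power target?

Standardized effect: d = |μ_{blend A} − μ_{blend B}| / σ = |24.7 − 21.7| / 9.0 = 0.3333
Set Φ(δ − 1.960) = 0.85; then δ − 1.960 = Φ⁻¹(0.85) = 1.036, giving δ = 2.996.
δ = d·√(n/2) ⇒ n = 2(δ/d)² = 2 × (2.996 / 0.3333)² = 161.61.
Rounding up, n = 162 per group.

n = 162 per group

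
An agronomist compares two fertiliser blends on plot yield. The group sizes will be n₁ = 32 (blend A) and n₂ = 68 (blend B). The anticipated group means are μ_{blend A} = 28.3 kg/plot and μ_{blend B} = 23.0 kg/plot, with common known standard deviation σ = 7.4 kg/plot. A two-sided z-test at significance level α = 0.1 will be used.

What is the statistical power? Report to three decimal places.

Power ≈ 0.955

Standardized effect: d = |μ_{blend A} − μ_{blend B}| / σ = |28.3 − 23.0| / 7.4 = 0.7162
Noncentrality parameter: δ = d / √(1/n₁ + 1/n₂) = 0.7162 / √(1/32 + 1/68) = 3.3410
Critical value for a two-sided test at α = 0.1: z_{α/2} = 1.645.
Power = Φ(δ − 1.645) + Φ(−δ − 1.645) = Φ(1.696) + Φ(-4.986) = 0.9551 + 0.0000 = 0.9551.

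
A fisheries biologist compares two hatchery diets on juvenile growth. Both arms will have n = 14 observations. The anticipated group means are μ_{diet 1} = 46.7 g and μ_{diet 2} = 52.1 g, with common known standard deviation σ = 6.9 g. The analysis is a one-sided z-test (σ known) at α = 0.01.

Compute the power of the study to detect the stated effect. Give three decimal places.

Power ≈ 0.399

Standardized effect: d = |μ_{diet 1} − μ_{diet 2}| / σ = |46.7 − 52.1| / 6.9 = 0.7826
Noncentrality parameter: δ = d·√(n/2) = 0.7826 × √(14/2) = 2.0706
One-sided α = 0.01 → critical value z_{0.01} = 2.326.
Power = P(Z > 2.326 − δ) = Φ(-0.256) = 0.3991.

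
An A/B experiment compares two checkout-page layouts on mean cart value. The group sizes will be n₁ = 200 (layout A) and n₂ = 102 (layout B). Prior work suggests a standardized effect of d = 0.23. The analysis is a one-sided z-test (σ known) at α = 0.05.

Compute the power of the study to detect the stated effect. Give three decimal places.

Power ≈ 0.597

Noncentrality parameter: λ = d / √(1/n₁ + 1/n₂) = 0.23 / √(1/200 + 1/102) = 1.8903
Critical value for a one-sided test at α = 0.05: z_α = 1.645.
Power = P(Z > 1.645 − λ) = Φ(0.245) = 0.5970.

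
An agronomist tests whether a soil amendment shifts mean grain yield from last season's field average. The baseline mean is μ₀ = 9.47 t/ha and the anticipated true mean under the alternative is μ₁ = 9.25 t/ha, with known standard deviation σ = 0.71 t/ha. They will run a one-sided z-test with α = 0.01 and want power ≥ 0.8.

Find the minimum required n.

Standardized effect: d = |μ₁ − μ₀| / σ = |9.25 − 9.47| / 0.71 = 0.3099
For power 0.8 need Φ(δ − z_{0.01}) = 0.8, so δ = z_{0.01} + z_{0.20} = 2.326 + 0.842 = 3.168.
δ = d·√n ⇒ n = (δ/d)² = (3.168 / 0.3099)² = 104.53.
Round up to the next whole unit.

n = 105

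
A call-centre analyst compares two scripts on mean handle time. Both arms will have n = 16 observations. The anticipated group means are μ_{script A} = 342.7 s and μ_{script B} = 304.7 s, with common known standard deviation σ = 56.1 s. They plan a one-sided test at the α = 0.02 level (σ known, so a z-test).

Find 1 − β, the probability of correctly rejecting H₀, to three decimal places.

Standardized effect: d = |μ_{script A} − μ_{script B}| / σ = |342.7 − 304.7| / 56.1 = 0.6774
Noncentrality parameter: δ = d·√(n/2) = 0.6774 × √(16/2) = 1.9159
Critical value for a one-sided test at α = 0.02: z_α = 2.054.
Power = Φ(δ − 2.054) = Φ(-0.138) = 0.4452.

Power ≈ 0.445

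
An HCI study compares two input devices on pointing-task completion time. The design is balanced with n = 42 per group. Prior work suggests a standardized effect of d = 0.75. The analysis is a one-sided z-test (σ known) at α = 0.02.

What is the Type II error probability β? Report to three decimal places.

β ≈ 0.083

Noncentrality parameter: δ = d·√(n/2) = 0.75 × √(42/2) = 3.4369
One-sided α = 0.02 → critical value z_{0.02} = 2.054.
Power = Φ(δ − 2.054) = Φ(1.383) = 0.9167.
Type II error: β = 1 − power = 1 − 0.9167 = 0.0833.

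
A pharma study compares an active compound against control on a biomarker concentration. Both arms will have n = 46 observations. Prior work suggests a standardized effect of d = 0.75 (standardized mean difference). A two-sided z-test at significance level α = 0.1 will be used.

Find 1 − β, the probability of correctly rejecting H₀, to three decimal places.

Power ≈ 0.975

Noncentrality parameter: δ = d·√(n/2) = 0.75 × √(46/2) = 3.5969
Two-sided α = 0.1 → critical value z_{0.05} = 1.645.
Power = Φ(δ − 1.645) + Φ(−δ − 1.645) = Φ(1.952) + Φ(-5.242) = 0.9745 + 0.0000 = 0.9745.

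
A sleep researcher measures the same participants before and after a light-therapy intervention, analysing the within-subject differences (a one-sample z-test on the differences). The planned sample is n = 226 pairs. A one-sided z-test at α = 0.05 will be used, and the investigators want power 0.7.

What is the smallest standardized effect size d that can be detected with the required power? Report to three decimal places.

Need Φ(δ − 1.645) = 0.7, so δ = 1.645 + 0.524 = 2.169.
δ = d·√n ⇒ d = δ/√n = 2.169/√226 = 0.1443.

d ≈ 0.144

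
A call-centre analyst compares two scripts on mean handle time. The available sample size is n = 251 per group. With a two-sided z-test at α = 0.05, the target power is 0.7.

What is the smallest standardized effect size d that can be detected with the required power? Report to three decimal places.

Required noncentrality: δ = z_{0.025} + z_{0.30} = 1.960 + 0.524 = 2.484.
(The second rejection-region term Φ(−δ − z_{α/2}) is negligible and dropped.)
δ = d·√(n/2) ⇒ d = δ/√(n/2) = 2.484/√(251/2) = 0.2218.

d ≈ 0.222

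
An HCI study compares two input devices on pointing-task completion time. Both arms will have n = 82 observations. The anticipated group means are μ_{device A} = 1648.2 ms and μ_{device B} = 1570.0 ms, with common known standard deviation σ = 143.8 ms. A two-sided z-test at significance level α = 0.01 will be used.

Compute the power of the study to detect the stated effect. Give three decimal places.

Power ≈ 0.818

Standardized effect: d = |μ_{device A} − μ_{device B}| / σ = |1648.2 − 1570.0| / 143.8 = 0.5438
Noncentrality parameter: δ = d·√(n/2) = 0.5438 × √(82/2) = 3.4821
Critical value for a two-sided test at α = 0.01: z_{α/2} = 2.576.
Power = Φ(δ − 2.576) + Φ(−δ − 2.576) = Φ(0.906) + Φ(-6.058) = 0.8176 + 0.0000 = 0.8176.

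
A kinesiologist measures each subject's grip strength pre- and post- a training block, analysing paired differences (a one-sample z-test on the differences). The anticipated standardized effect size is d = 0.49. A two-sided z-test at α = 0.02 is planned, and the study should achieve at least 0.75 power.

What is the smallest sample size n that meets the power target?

n = 38

For power 0.75 need Φ(δ − z_{0.01}) = 0.75, so δ = z_{0.01} + z_{0.25} = 2.326 + 0.674 = 3.001.
(For δ > 0 the lower-tail rejection region contributes negligibly to power, so the one-term inversion is standard.)
δ = d·√n ⇒ n = (δ/d)² = (3.001 / 0.49)² = 37.51.
Rounding up, n = 38.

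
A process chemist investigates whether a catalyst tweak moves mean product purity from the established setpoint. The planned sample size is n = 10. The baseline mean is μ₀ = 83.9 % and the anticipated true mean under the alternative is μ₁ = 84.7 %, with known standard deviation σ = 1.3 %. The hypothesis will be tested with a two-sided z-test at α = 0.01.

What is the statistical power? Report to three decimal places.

Power ≈ 0.264

Standardized effect: d = |μ₁ − μ₀| / σ = |84.7 − 83.9| / 1.3 = 0.6154
Noncentrality parameter: δ = d·√n = 0.6154 × √10 = 1.9460
Two-sided α = 0.01 → critical value z_{0.005} = 2.576.
Power = Φ(δ − 2.576) + Φ(−δ − 2.576) = Φ(-0.630) + Φ(-4.522) = 0.2644 + 0.0000 = 0.2644.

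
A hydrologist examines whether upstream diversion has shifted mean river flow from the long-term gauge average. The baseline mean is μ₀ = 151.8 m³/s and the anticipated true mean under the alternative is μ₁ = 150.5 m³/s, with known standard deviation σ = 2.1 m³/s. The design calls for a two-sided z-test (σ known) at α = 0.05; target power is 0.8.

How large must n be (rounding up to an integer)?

n = 21

Standardized effect: d = |μ₁ − μ₀| / σ = |150.5 − 151.8| / 2.1 = 0.6190
Set Φ(δ − 1.960) = 0.8; then δ − 1.960 = Φ⁻¹(0.8) = 0.842, giving δ = 2.802.
(For δ > 0 the lower-tail rejection region contributes negligibly to power, so the one-term inversion is standard.)
δ = d·√n ⇒ n = (δ/d)² = (2.802 / 0.6190)² = 20.48.
Round up to the next whole unit.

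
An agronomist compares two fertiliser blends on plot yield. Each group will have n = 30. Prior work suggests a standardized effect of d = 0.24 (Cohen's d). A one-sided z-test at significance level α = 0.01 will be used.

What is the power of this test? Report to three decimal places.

Noncentrality parameter: δ = d·√(n/2) = 0.24 × √(30/2) = 0.9295
Critical value for a one-sided test at α = 0.01: z_α = 2.326.
Power = P(Z > 2.326 − δ) = Φ(-1.397) = 0.0812.

Power ≈ 0.081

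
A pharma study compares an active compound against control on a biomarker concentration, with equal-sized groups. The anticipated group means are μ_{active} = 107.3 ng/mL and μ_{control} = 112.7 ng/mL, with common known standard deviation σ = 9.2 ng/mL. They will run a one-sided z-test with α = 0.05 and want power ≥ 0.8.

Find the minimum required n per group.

Standardized effect: d = |μ_{active} − μ_{control}| / σ = |107.3 − 112.7| / 9.2 = 0.5870
Set Φ(δ − 1.645) = 0.8; then δ − 1.645 = Φ⁻¹(0.8) = 0.842, giving δ = 2.486.
δ = d·√(n/2) ⇒ n = 2(δ/d)² = 2 × (2.486 / 0.5870)² = 35.89.
Round up to the next whole unit.

n = 36 per group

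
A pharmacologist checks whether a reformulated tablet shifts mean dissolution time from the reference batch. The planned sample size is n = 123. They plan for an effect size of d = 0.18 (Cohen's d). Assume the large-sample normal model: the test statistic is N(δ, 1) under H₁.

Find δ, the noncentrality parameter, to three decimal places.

δ ≈ 1.996

δ = d·√n = 0.18 × √123 = 1.9963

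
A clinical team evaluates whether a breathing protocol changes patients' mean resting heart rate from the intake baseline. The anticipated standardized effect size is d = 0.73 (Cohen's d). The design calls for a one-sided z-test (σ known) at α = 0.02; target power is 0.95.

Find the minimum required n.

Set Φ(δ − 2.054) = 0.95; then δ − 2.054 = Φ⁻¹(0.95) = 1.645, giving δ = 3.699.
δ = d·√n ⇒ n = (δ/d)² = (3.699 / 0.73)² = 25.67.
Round up to the next whole unit.

n = 26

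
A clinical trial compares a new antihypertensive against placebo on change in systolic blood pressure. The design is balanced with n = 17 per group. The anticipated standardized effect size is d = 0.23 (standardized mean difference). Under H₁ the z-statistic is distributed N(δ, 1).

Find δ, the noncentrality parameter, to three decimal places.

The noncentrality parameter scales effect size by the design's sample-size factor: δ = d·√(n/2) = 0.23 × √(17/2) = 0.6706

δ ≈ 0.671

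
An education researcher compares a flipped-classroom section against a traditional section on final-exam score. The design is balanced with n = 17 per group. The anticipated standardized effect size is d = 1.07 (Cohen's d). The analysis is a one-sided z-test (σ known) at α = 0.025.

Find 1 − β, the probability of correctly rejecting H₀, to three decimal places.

Noncentrality parameter: δ = d·√(n/2) = 1.07 × √(17/2) = 3.1196
Critical value for a one-sided test at α = 0.025: z_α = 1.960.
Power = P(Z > 1.960 − δ) = Φ(1.160) = 0.8769.

Power ≈ 0.877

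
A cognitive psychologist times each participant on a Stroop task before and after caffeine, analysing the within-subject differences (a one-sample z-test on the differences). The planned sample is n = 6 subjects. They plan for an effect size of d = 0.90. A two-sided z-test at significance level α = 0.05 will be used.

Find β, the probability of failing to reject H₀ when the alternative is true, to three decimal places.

Noncentrality parameter: δ = d·√n = 0.90 × √6 = 2.2045
Critical value for a two-sided test at α = 0.05: z_{α/2} = 1.960.
Power = Φ(δ − 1.960) + Φ(−δ − 1.960) = Φ(0.245) + Φ(-4.165) = 0.5966 + 0.0000 = 0.5966.
Type II error: β = 1 − power = 1 − 0.5966 = 0.4034.

β ≈ 0.403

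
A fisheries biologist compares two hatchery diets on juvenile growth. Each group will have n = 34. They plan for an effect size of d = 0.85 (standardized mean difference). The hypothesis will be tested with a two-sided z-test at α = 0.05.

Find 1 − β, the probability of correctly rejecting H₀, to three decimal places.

Noncentrality parameter: δ = d·√(n/2) = 0.85 × √(34/2) = 3.5046
Two-sided α = 0.05 → critical value z_{0.025} = 1.960.
Power = Φ(δ − 1.960) + Φ(−δ − 1.960) = Φ(1.545) + Φ(-5.465) = 0.9388 + 0.0000 = 0.9388.

Power ≈ 0.939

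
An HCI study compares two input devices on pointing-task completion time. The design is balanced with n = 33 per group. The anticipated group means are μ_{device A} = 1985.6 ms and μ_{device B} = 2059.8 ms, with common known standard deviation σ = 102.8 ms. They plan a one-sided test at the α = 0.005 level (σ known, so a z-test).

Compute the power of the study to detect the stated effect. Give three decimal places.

Power ≈ 0.639

Standardized effect: d = |μ_{device A} − μ_{device B}| / σ = |1985.6 − 2059.8| / 102.8 = 0.7218
Noncentrality parameter: δ = d·√(n/2) = 0.7218 × √(33/2) = 2.9319
Critical value for a one-sided test at α = 0.005: z_α = 2.576.
Power = Φ(δ − 2.576) = Φ(0.356) = 0.6391.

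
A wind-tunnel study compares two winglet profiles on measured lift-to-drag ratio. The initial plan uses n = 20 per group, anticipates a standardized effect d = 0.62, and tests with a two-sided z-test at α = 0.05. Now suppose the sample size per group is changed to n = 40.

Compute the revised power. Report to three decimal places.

Power ≈ 0.792

With n = 40 per group: δ = d·√(n/2) = 0.62 × √(40/2) = 2.7727. Critical value z_{0.025} = 1.960.
Revised power = Φ(δ − 1.960) + Φ(−δ − 1.960) = Φ(0.813) + Φ(-4.733) = 0.7918 + 0.0000 = 0.7918.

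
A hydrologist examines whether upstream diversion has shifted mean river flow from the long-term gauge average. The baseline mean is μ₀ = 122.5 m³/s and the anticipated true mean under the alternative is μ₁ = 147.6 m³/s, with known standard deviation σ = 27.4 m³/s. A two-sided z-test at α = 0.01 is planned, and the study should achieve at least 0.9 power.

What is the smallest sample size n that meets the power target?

Standardized effect: d = |μ₁ − μ₀| / σ = |147.6 − 122.5| / 27.4 = 0.9161
For power 0.9 need Φ(δ − z_{0.005}) = 0.9, so δ = z_{0.005} + z_{0.10} = 2.576 + 1.282 = 3.857.
(Ignoring the negligible lower-tail rejection probability gives the usual closed-form inversion.)
δ = d·√n ⇒ n = (δ/d)² = (3.857 / 0.9161)² = 17.73.
Round up to the next whole unit.

n = 18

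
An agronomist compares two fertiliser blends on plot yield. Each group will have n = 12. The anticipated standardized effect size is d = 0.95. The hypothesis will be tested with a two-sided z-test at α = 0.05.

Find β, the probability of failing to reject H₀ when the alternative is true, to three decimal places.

β ≈ 0.357

Noncentrality parameter: δ = d·√(n/2) = 0.95 × √(12/2) = 2.3270
Two-sided α = 0.05 → critical value z_{0.025} = 1.960.
Power = Φ(δ − 1.960) + Φ(−δ − 1.960) = Φ(0.367) + Φ(-4.287) = 0.6432 + 0.0000 = 0.6432.
Type II error: β = 1 − power = 1 − 0.6432 = 0.3568.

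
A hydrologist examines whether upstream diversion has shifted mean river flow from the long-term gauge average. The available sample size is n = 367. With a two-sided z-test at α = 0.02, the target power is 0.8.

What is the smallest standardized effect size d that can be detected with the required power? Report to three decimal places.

d ≈ 0.165

Need Φ(δ − 2.326) = 0.8, so δ = 2.326 + 0.842 = 3.168.
(The second rejection-region term Φ(−δ − z_{α/2}) is negligible and dropped.)
δ = d·√n ⇒ d = δ/√n = 3.168/√367 = 0.1654.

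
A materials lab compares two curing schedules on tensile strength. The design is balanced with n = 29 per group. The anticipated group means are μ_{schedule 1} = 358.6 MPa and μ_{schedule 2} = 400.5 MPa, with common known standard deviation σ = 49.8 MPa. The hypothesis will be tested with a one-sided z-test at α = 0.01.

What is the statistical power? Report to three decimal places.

Power ≈ 0.810

Standardized effect: d = |μ_{schedule 1} − μ_{schedule 2}| / σ = |358.6 − 400.5| / 49.8 = 0.8414
Noncentrality parameter: δ = d·√(n/2) = 0.8414 × √(29/2) = 3.2038
One-sided α = 0.01 → critical value z_{0.01} = 2.326.
Power = Φ(δ − 2.326) = Φ(0.877) = 0.8099.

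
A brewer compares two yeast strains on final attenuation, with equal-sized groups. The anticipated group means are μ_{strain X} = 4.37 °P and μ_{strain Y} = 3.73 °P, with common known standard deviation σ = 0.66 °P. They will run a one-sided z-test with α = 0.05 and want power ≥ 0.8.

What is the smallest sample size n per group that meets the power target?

n = 14 per group

Standardized effect: d = |μ_{strain X} − μ_{strain Y}| / σ = |4.37 − 3.73| / 0.66 = 0.9697
For power 0.8 need Φ(δ − z_{0.05}) = 0.8, so δ = z_{0.05} + z_{0.20} = 1.645 + 0.842 = 2.486.
δ = d·√(n/2) ⇒ n = 2(δ/d)² = 2 × (2.486 / 0.9697)² = 13.15.
Rounding up, n = 14 per group.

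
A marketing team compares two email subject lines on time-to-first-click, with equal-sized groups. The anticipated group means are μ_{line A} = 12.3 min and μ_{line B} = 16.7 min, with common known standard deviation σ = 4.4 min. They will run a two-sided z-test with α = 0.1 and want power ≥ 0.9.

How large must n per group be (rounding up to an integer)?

n = 18 per group

Standardized effect: d = |μ_{line A} − μ_{line B}| / σ = |12.3 − 16.7| / 4.4 = 1.0000
Set Φ(δ − 1.645) = 0.9; then δ − 1.645 = Φ⁻¹(0.9) = 1.282, giving δ = 2.926.
(For δ > 0 the lower-tail rejection region contributes negligibly to power, so the one-term inversion is standard.)
δ = d·√(n/2) ⇒ n = 2(δ/d)² = 2 × (2.926 / 1.0000)² = 17.13.
Rounding up, n = 18 per group.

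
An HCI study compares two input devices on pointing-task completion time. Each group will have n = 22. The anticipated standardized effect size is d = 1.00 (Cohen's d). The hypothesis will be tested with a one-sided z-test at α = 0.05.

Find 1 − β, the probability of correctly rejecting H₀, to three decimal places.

Power ≈ 0.953

Noncentrality parameter: δ = d·√(n/2) = 1.00 × √(22/2) = 3.3166
Critical value for a one-sided test at α = 0.05: z_α = 1.645.
Power = Φ(δ − 1.645) = Φ(1.672) = 0.9527.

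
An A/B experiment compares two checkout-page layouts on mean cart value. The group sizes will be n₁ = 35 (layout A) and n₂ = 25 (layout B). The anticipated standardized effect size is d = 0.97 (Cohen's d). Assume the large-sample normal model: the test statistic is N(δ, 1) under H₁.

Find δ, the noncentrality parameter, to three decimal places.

δ = d / √(1/n₁ + 1/n₂) = 0.97 / √(1/35 + 1/25) = 3.7042

δ ≈ 3.704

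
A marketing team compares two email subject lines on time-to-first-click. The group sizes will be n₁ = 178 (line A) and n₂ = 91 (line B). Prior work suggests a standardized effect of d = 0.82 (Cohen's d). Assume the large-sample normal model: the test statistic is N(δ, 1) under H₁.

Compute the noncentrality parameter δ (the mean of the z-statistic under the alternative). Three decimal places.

δ ≈ 6.363

δ = d / √(1/n₁ + 1/n₂) = 0.82 / √(1/178 + 1/91) = 6.3631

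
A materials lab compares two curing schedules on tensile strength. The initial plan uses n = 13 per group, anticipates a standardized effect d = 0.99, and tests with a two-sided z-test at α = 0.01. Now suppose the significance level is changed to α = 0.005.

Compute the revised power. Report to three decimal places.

Power ≈ 0.389

δ = d·√(n/2) = 0.99 × √(13/2) = 2.5240 (unchanged). New critical value: z_{0.0025} = 2.807.
Revised power = Φ(δ − 2.807) + Φ(−δ − 2.807) = Φ(-0.283) + Φ(-5.331) = 0.3886 + 0.0000 = 0.3886.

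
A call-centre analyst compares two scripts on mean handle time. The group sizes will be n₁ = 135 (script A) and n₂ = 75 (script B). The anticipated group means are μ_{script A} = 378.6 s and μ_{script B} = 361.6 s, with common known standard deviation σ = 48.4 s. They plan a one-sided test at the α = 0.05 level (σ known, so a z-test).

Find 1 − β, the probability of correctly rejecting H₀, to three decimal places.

Standardized effect: d = |μ_{script A} − μ_{script B}| / σ = |378.6 − 361.6| / 48.4 = 0.3512
Noncentrality parameter: δ = d / √(1/n₁ + 1/n₂) = 0.3512 / √(1/135 + 1/75) = 2.4389
Critical value for a one-sided test at α = 0.05: z_α = 1.645.
Power = P(Z > 1.645 − δ) = Φ(0.794) = 0.7864.

Power ≈ 0.786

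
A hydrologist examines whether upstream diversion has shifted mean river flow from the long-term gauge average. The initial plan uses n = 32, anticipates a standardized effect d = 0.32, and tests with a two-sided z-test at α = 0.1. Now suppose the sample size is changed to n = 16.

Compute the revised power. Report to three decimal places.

Power ≈ 0.359

With n = 16: δ = d·√n = 0.32 × √16 = 1.2800. Critical value z_{0.05} = 1.645.
Revised power = Φ(δ − 1.645) + Φ(−δ − 1.645) = Φ(-0.365) + Φ(-2.925) = 0.3576 + 0.0017 = 0.3593.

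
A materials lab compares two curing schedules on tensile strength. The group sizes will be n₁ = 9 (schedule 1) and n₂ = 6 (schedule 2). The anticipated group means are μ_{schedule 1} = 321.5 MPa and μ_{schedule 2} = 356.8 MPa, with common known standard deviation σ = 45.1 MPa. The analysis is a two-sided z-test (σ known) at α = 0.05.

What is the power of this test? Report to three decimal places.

Standardized effect: d = |μ_{schedule 1} − μ_{schedule 2}| / σ = |321.5 − 356.8| / 45.1 = 0.7827
Noncentrality parameter: δ = d / √(1/n₁ + 1/n₂) = 0.7827 / √(1/9 + 1/6) = 1.4851
Two-sided α = 0.05 → critical value z_{0.025} = 1.960.
Power = Φ(δ − 1.960) + Φ(−δ − 1.960) = Φ(-0.475) + Φ(-3.445) = 0.3174 + 0.0003 = 0.3177.

Power ≈ 0.318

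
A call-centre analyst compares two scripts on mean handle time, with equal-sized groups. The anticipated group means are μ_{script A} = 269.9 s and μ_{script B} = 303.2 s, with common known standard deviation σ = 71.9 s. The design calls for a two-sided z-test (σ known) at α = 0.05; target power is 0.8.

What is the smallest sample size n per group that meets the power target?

Standardized effect: d = |μ_{script A} − μ_{script B}| / σ = |269.9 − 303.2| / 71.9 = 0.4631
For power 0.8 need Φ(δ − z_{0.025}) = 0.8, so δ = z_{0.025} + z_{0.20} = 1.960 + 0.842 = 2.802.
(Ignoring the negligible lower-tail rejection probability gives the usual closed-form inversion.)
δ = d·√(n/2) ⇒ n = 2(δ/d)² = 2 × (2.802 / 0.4631)² = 73.18.
Round up to the next whole unit.

n = 74 per group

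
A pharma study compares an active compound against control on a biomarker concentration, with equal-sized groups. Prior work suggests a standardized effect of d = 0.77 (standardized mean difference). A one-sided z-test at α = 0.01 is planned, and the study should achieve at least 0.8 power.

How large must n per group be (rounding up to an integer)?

n = 34 per group

For power 0.8 need Φ(δ − z_{0.01}) = 0.8, so δ = z_{0.01} + z_{0.20} = 2.326 + 0.842 = 3.168.
δ = d·√(n/2) ⇒ n = 2(δ/d)² = 2 × (3.168 / 0.77)² = 33.85.
Round up to the next whole unit.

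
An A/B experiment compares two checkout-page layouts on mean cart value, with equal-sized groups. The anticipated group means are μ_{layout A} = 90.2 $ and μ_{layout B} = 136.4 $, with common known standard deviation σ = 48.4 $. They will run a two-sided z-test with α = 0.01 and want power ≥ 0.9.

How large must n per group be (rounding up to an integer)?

n = 33 per group

Standardized effect: d = |μ_{layout A} − μ_{layout B}| / σ = |90.2 − 136.4| / 48.4 = 0.9545
For power 0.9 need Φ(δ − z_{0.005}) = 0.9, so δ = z_{0.005} + z_{0.10} = 2.576 + 1.282 = 3.857.
(For δ > 0 the lower-tail rejection region contributes negligibly to power, so the one-term inversion is standard.)
δ = d·√(n/2) ⇒ n = 2(δ/d)² = 2 × (3.857 / 0.9545)² = 32.66.
Rounding up, n = 33 per group.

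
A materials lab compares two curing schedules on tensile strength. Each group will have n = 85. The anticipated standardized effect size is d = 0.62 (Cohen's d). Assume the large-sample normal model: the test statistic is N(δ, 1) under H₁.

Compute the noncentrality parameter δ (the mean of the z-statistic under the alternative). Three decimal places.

δ ≈ 4.042

The noncentrality parameter scales effect size by the design's sample-size factor: δ = d·√(n/2) = 0.62 × √(85/2) = 4.0419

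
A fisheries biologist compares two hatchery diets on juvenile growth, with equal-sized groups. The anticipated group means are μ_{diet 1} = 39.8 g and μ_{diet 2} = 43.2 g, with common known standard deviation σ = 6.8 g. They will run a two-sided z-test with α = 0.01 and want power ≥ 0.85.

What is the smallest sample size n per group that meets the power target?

Standardized effect: d = |μ_{diet 1} − μ_{diet 2}| / σ = |39.8 − 43.2| / 6.8 = 0.5000
Set Φ(δ − 2.576) = 0.85; then δ − 2.576 = Φ⁻¹(0.85) = 1.036, giving δ = 3.612.
(For δ > 0 the lower-tail rejection region contributes negligibly to power, so the one-term inversion is standard.)
δ = d·√(n/2) ⇒ n = 2(δ/d)² = 2 × (3.612 / 0.5000)² = 104.39.
Rounding up, n = 105 per group.

n = 105 per group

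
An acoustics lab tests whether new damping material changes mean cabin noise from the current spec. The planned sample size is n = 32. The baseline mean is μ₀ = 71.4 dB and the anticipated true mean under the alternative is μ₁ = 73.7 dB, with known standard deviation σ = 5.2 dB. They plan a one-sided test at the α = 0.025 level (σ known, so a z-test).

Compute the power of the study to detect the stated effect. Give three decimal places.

Standardized effect: d = |μ₁ − μ₀| / σ = |73.7 − 71.4| / 5.2 = 0.4423
Noncentrality parameter: δ = d·√n = 0.4423 × √32 = 2.5021
Critical value for a one-sided test at α = 0.025: z_α = 1.960.
Power = Φ(δ − 1.960) = Φ(0.542) = 0.7061.

Power ≈ 0.706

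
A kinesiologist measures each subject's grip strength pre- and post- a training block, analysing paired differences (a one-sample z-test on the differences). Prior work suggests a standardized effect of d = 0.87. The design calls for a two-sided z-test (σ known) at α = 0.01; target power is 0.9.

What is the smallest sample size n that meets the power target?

Set Φ(δ − 2.576) = 0.9; then δ − 2.576 = Φ⁻¹(0.9) = 1.282, giving δ = 3.857.
(The Φ(−δ − z_{α/2}) term is vanishingly small for δ > 0 and is dropped in the standard sample-size formula.)
δ = d·√n ⇒ n = (δ/d)² = (3.857 / 0.87)² = 19.66.
Round up to the next whole unit.

n = 20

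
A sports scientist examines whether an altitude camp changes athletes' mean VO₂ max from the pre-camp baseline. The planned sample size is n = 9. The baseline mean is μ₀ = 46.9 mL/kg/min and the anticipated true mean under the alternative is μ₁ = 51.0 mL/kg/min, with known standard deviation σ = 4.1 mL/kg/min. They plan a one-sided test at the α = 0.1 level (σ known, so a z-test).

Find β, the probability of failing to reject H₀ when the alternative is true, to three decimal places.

β ≈ 0.043

Standardized effect: d = |μ₁ − μ₀| / σ = |51.0 − 46.9| / 4.1 = 1.0000
Noncentrality parameter: δ = d·√n = 1.0000 × √9 = 3.0000
One-sided α = 0.1 → critical value z_{0.1} = 1.282.
Power = P(Z > 1.282 − δ) = Φ(1.718) = 0.9571.
Type II error: β = 1 − power = 1 − 0.9571 = 0.0429.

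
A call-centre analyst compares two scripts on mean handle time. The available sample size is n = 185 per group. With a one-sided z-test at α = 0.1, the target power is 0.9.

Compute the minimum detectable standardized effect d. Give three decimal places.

d ≈ 0.266

Required noncentrality: δ = z_{0.1} + z_{0.10} = 1.282 + 1.282 = 2.563.
δ = d·√(n/2) ⇒ d = δ/√(n/2) = 2.563/√(185/2) = 0.2665.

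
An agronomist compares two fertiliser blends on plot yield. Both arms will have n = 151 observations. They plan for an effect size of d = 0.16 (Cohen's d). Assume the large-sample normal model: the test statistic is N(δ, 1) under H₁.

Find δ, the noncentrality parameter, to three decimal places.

The noncentrality parameter scales effect size by the design's sample-size factor: δ = d·√(n/2) = 0.16 × √(151/2) = 1.3903

δ ≈ 1.390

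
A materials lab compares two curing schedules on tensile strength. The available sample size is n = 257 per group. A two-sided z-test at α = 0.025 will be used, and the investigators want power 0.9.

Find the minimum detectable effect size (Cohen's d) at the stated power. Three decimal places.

d ≈ 0.311

Required noncentrality: δ = z_{0.0125} + z_{0.10} = 2.241 + 1.282 = 3.523.
(Lower-tail contribution to power is negligible for δ > 0.)
δ = d·√(n/2) ⇒ d = δ/√(n/2) = 3.523/√(257/2) = 0.3108.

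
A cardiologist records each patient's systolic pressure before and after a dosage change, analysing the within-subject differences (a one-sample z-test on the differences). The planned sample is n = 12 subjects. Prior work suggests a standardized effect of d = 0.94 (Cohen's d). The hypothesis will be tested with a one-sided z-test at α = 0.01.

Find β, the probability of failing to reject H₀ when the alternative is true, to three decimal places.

Noncentrality parameter: δ = d·√n = 0.94 × √12 = 3.2563
Critical value for a one-sided test at α = 0.01: z_α = 2.326.
Power = Φ(δ − 2.326) = Φ(0.930) = 0.8238.
Type II error: β = 1 − power = 1 − 0.8238 = 0.1762.

β ≈ 0.176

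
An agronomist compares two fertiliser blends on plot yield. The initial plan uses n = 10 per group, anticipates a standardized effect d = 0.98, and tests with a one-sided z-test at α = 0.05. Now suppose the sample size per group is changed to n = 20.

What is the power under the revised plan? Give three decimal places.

Power ≈ 0.927

With n = 20 per group: δ = d·√(n/2) = 0.98 × √(20/2) = 3.0990. Critical value z_{0.05} = 1.645.
Revised power = P(Z > 1.645 − δ) = Φ(1.454) = 0.9271.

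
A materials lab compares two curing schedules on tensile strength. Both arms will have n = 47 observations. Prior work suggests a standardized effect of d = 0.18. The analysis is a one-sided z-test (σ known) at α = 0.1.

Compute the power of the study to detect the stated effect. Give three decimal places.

Noncentrality parameter: λ = d·√(n/2) = 0.18 × √(47/2) = 0.8726
Critical value for a one-sided test at α = 0.1: z_α = 1.282.
Power = P(Z > 1.282 − λ) = Φ(-0.409) = 0.3413.

Power ≈ 0.341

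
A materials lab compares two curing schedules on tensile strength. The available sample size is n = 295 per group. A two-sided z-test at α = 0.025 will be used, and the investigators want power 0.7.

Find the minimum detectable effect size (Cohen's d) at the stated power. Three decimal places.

d ≈ 0.228

Need Φ(δ − 2.241) = 0.7, so δ = 2.241 + 0.524 = 2.766.
(The second rejection-region term Φ(−δ − z_{α/2}) is negligible and dropped.)
δ = d·√(n/2) ⇒ d = δ/√(n/2) = 2.766/√(295/2) = 0.2277.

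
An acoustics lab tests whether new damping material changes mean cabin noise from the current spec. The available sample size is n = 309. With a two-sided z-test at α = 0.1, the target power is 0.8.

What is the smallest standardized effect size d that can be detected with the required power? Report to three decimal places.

d ≈ 0.141

Need Φ(δ − 1.645) = 0.8, so δ = 1.645 + 0.842 = 2.486.
(Lower-tail contribution to power is negligible for δ > 0.)
δ = d·√n ⇒ d = δ/√n = 2.486/√309 = 0.1415.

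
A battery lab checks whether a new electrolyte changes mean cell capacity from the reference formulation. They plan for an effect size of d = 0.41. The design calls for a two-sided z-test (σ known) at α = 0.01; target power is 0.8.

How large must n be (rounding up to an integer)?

n = 70

For power 0.8 need Φ(δ − z_{0.005}) = 0.8, so δ = z_{0.005} + z_{0.20} = 2.576 + 0.842 = 3.417.
(Ignoring the negligible lower-tail rejection probability gives the usual closed-form inversion.)
δ = d·√n ⇒ n = (δ/d)² = (3.417 / 0.41)² = 69.48.
Round up to the next whole unit.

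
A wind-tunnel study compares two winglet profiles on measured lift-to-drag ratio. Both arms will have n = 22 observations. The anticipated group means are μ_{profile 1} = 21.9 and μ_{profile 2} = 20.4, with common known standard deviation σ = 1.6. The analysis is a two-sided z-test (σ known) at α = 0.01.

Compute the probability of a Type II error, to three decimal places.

β ≈ 0.297

Standardized effect: d = |μ_{profile 1} − μ_{profile 2}| / σ = |21.9 − 20.4| / 1.6 = 0.9375
Noncentrality parameter: δ = d·√(n/2) = 0.9375 × √(22/2) = 3.1093
Critical value for a two-sided test at α = 0.01: z_{α/2} = 2.576.
Power = Φ(δ − 2.576) + Φ(−δ − 2.576) = Φ(0.534) + Φ(-5.685) = 0.7032 + 0.0000 = 0.7032.
Type II error: β = 1 − power = 1 − 0.7032 = 0.2968.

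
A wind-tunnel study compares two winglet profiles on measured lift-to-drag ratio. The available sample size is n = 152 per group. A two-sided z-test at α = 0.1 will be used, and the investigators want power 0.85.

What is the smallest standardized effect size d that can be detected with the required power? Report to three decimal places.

d ≈ 0.308

Required noncentrality: δ = z_{0.05} + z_{0.15} = 1.645 + 1.036 = 2.681.
(The second rejection-region term Φ(−δ − z_{α/2}) is negligible and dropped.)
δ = d·√(n/2) ⇒ d = δ/√(n/2) = 2.681/√(152/2) = 0.3076.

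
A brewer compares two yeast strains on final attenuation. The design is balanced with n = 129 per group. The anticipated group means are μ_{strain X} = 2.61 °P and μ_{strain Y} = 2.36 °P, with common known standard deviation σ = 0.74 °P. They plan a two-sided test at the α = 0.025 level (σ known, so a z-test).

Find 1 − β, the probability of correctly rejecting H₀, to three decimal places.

Power ≈ 0.681

Standardized effect: d = |μ_{strain X} − μ_{strain Y}| / σ = |2.61 − 2.36| / 0.74 = 0.3378
Noncentrality parameter: δ = d·√(n/2) = 0.3378 × √(129/2) = 2.7132
Two-sided α = 0.025 → critical value z_{0.0125} = 2.241.
Power = Φ(δ − 2.241) + Φ(−δ − 2.241) = Φ(0.472) + Φ(-4.955) = 0.6815 + 0.0000 = 0.6815.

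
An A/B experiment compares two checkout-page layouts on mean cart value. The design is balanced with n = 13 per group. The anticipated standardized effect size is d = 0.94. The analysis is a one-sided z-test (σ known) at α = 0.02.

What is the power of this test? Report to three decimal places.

Power ≈ 0.634

Noncentrality parameter: λ = d·√(n/2) = 0.94 × √(13/2) = 2.3965
Critical value for a one-sided test at α = 0.02: z_α = 2.054.
Power = Φ(λ − 2.054) = Φ(0.343) = 0.6341.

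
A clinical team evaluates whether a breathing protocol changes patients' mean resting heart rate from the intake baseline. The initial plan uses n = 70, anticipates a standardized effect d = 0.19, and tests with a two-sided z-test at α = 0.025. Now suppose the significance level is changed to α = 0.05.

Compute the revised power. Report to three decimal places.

δ = d·√n = 0.19 × √70 = 1.5897 (unchanged). New critical value: z_{0.025} = 1.960.
Revised power = Φ(δ − 1.960) + Φ(−δ − 1.960) = Φ(-0.370) + Φ(-3.550) = 0.3556 + 0.0002 = 0.3558.

Power ≈ 0.356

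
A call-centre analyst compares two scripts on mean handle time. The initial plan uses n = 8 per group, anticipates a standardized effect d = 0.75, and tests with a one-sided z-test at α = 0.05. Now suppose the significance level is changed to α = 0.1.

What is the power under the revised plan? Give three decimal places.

Power ≈ 0.586

δ = d·√(n/2) = 0.75 × √(8/2) = 1.5000 (unchanged). New critical value: z_{0.1} = 1.282.
Revised power = P(Z > 1.282 − δ) = Φ(0.218) = 0.5865.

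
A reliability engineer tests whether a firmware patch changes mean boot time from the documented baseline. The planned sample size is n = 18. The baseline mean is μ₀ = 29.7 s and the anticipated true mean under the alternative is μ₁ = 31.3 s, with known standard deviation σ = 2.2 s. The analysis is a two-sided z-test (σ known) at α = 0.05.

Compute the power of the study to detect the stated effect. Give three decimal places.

Power ≈ 0.870

Standardized effect: d = |μ₁ − μ₀| / σ = |31.3 − 29.7| / 2.2 = 0.7273
Noncentrality parameter: δ = d·√n = 0.7273 × √18 = 3.0856
Two-sided α = 0.05 → critical value z_{0.025} = 1.960.
Power = Φ(δ − 1.960) + Φ(−δ − 1.960) = Φ(1.126) + Φ(-5.046) = 0.8698 + 0.0000 = 0.8698.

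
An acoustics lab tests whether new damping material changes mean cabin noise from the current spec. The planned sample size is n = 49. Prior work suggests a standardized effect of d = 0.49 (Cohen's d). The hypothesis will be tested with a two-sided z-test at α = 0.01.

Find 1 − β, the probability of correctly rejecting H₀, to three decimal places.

Noncentrality parameter: δ = d·√n = 0.49 × √49 = 3.4300
Critical value for a two-sided test at α = 0.01: z_{α/2} = 2.576.
Power = Φ(δ − 2.576) + Φ(−δ − 2.576) = Φ(0.854) + Φ(-6.006) = 0.8035 + 0.0000 = 0.8035.

Power ≈ 0.803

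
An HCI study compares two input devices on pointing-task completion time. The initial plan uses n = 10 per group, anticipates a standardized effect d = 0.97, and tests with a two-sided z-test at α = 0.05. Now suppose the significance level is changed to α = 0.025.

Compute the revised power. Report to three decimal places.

δ = d·√(n/2) = 0.97 × √(10/2) = 2.1690 (unchanged). New critical value: z_{0.0125} = 2.241.
Revised power = Φ(δ − 2.241) + Φ(−δ − 2.241) = Φ(-0.072) + Φ(-4.410) = 0.4711 + 0.0000 = 0.4711.

Power ≈ 0.471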